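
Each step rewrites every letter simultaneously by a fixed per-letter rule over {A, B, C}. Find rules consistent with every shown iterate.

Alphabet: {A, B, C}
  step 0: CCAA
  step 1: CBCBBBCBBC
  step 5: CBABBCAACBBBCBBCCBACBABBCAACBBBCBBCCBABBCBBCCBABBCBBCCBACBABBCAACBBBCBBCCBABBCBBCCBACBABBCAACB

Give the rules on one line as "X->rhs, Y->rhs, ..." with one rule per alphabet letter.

A->BBC, B->A, C->CB

  step 0 ⇒ step 1: CCAA ⇒ CB·CB·BBC·BBC
    A ↦ BBC
    C ↦ CB
    B ↦ A  (constrained at step 1)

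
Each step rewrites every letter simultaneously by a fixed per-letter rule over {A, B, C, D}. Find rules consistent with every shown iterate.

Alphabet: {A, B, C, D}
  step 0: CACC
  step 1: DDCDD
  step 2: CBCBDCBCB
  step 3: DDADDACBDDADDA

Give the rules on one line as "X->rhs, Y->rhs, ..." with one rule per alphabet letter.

  step 2 ⇒ step 3: CBCBDCBCB ⇒ D·DA·D·DA·CB·D·DA·D·DA
    B ↦ DA
    C ↦ D
    D ↦ CB
  step 0 ⇒ step 1: CACC ⇒ D·DC·D·D
    A ↦ DC

A->DC, B->DA, C->D, D->CB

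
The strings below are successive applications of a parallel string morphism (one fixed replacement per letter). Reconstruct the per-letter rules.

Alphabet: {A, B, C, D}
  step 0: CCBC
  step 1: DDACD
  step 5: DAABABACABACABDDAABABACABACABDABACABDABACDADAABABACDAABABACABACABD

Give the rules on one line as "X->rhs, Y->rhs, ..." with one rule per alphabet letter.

A->AB, B->AC, C->D, D->DA

  step 0 ⇒ step 1: CCBC ⇒ D·D·AC·D
    B ↦ AC
    C ↦ D
    A ↦ AB  (constrained at step 1)
    D ↦ DA  (constrained at step 1)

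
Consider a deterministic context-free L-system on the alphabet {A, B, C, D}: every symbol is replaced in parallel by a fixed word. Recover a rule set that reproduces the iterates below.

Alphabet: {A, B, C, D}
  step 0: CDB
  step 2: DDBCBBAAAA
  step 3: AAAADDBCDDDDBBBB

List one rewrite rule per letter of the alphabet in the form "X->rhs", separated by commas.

A->B, B->DD, C->BC, D->AA

  step 2 ⇒ step 3: DDBCBBAAAA ⇒ AA·AA·DD·BC·DD·DD·B·B·B·B
    A ↦ B
    B ↦ DD
    C ↦ BC
    D ↦ AA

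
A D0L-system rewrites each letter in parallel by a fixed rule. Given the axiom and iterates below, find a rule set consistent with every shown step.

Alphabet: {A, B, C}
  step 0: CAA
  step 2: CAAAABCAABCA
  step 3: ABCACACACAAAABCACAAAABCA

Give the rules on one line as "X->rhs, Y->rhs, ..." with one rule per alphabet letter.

  step 2 ⇒ step 3: CAAAABCAABCA ⇒ AB·CA·CA·CA·CA·AA·AB·CA·CA·AA·AB·CA
    A ↦ CA
    B ↦ AA
    C ↦ AB

A->CA, B->AA, C->AB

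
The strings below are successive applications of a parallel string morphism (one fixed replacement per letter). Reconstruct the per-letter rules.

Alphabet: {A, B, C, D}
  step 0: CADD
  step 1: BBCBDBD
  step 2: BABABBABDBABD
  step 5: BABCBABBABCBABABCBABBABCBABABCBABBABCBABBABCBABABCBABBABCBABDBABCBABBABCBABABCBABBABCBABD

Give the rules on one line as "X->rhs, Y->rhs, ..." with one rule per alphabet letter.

  step 1 ⇒ step 2: BBCBDBD ⇒ BA·BA·B·BA·BD·BA·BD
    B ↦ BA
    C ↦ B
    D ↦ BD
  step 0 ⇒ step 1: CADD ⇒ B·BC·BD·BD
    A ↦ BC

A->BC, B->BA, C->B, D->BD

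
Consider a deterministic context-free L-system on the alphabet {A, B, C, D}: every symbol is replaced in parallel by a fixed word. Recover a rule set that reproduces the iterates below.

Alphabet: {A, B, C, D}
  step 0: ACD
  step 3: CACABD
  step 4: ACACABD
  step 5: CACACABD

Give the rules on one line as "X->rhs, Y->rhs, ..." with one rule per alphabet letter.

  step 4 ⇒ step 5: ACACABD ⇒ C·A·C·A·C·A·BD
    A ↦ C
    B ↦ A
    C ↦ A
    D ↦ BD

A->C, B->A, C->A, D->BD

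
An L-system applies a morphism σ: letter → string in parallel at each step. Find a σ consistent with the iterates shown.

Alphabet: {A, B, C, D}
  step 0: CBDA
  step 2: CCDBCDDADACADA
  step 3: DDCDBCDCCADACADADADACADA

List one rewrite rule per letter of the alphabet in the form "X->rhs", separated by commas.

  step 2 ⇒ step 3: CCDBCDDADACADA ⇒ D·D·C·DBC·D·C·C·ADA·C·ADA·D·ADA·C·ADA
    A ↦ ADA
    B ↦ DBC
    C ↦ D
    D ↦ C

A->ADA, B->DBC, C->D, D->C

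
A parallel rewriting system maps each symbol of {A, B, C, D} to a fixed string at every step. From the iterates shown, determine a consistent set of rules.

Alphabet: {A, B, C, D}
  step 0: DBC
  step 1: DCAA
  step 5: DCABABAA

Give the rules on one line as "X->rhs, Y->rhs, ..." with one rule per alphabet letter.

A->B, B->A, C->A, D->DC

  step 0 ⇒ step 1: DBC ⇒ DC·A·A
    B ↦ A
    C ↦ A
    D ↦ DC
    A ↦ B  (constrained at step 1)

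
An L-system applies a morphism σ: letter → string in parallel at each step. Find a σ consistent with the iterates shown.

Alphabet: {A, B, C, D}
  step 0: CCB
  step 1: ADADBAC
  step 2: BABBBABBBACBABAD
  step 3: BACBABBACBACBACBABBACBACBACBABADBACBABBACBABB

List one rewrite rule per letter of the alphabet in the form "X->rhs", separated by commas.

  step 2 ⇒ step 3: BABBBABBBACBABAD ⇒ BAC·BAB·BAC·BAC·BAC·BAB·BAC·BAC·BAC·BAB·AD·BAC·BAB·BAC·BAB·B
    A ↦ BAB
    B ↦ BAC
    C ↦ AD
    D ↦ B

A->BAB, B->BAC, C->AD, D->B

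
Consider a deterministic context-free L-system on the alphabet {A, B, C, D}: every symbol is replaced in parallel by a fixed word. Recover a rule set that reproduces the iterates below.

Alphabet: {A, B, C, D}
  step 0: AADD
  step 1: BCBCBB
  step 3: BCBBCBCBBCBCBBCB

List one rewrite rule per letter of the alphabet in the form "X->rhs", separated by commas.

A->BC, B->AD, C->A, D->B

  step 0 ⇒ step 1: AADD ⇒ BC·BC·B·B
    A ↦ BC
    D ↦ B
    B ↦ AD  (constrained at step 1)
    C ↦ A  (constrained at step 1)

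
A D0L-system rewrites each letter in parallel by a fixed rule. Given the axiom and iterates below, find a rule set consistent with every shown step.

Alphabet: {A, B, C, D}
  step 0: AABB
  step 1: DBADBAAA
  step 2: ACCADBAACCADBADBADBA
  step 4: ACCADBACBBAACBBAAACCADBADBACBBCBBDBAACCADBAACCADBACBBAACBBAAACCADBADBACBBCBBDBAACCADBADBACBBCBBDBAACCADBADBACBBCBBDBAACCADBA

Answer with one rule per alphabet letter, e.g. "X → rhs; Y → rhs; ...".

  step 1 ⇒ step 2: DBADBAAA ⇒ ACC·A·DBA·ACC·A·DBA·DBA·DBA
    A ↦ DBA
    B ↦ A
    D ↦ ACC
    C ↦ CBB  (constrained at step 2)

A->DBA, B->A, C->CBB, D->ACC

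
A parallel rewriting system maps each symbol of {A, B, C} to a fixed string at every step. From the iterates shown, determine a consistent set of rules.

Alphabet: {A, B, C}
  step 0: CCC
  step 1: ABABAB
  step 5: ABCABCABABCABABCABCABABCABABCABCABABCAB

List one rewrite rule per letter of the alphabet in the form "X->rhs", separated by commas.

  step 0 ⇒ step 1: CCC ⇒ AB·AB·AB
    C ↦ AB
    A ↦ C  (constrained at step 1)
    B ↦ AB  (constrained at step 1)

A->C, B->AB, C->AB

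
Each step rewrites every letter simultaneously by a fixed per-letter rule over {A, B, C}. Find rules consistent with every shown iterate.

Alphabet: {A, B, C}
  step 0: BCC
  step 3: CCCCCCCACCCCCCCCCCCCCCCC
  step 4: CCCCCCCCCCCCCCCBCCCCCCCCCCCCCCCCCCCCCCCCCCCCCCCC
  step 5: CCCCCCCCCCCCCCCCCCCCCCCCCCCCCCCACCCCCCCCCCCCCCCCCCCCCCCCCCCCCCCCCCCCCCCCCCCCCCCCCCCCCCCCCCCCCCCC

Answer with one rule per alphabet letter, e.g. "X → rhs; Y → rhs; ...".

A->CB, B->CA, C->CC

  step 4 ⇒ step 5: CCCCCCCCCCCCCCCBCCCCCCCCCCCCCCCCCCCCCCCCCCCCCCCC ⇒ CC·CC·CC·CC·CC·CC·CC·CC·CC·CC·CC·CC·CC·CC·CC·CA·CC·CC·CC·CC·CC·CC·CC·CC·CC·CC·CC·CC·CC·CC·CC·CC·CC·CC·CC·CC·CC·CC·CC·CC·CC·CC·CC·CC·CC·CC·CC·CC
    B ↦ CA
    C ↦ CC
  step 3 ⇒ step 4: CCCCCCCACCCCCCCCCCCCCCCC ⇒ CC·CC·CC·CC·CC·CC·CC·CB·CC·CC·CC·CC·CC·CC·CC·CC·CC·CC·CC·CC·CC·CC·CC·CC
    A ↦ CB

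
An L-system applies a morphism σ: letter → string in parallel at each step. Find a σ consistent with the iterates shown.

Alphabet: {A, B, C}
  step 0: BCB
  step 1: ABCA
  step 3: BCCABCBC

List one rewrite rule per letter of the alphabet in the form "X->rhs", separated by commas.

A->C, B->A, C->BC

  step 0 ⇒ step 1: BCB ⇒ A·BC·A
    B ↦ A
    C ↦ BC
    A ↦ C  (constrained at step 1)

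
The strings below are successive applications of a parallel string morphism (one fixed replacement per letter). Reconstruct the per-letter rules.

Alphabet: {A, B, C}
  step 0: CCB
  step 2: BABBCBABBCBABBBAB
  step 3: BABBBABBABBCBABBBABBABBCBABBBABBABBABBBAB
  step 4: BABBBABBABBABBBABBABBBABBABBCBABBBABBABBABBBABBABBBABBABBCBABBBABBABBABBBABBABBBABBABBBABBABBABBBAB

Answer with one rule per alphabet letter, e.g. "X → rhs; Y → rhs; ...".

A->B, B->BAB, C->BC

  step 3 ⇒ step 4: BABBBABBABBCBABBBABBABBCBABBBABBABBABBBAB ⇒ BAB·B·BAB·BAB·BAB·B·BAB·BAB·B·BAB·BAB·BC·BAB·B·BAB·BAB·BAB·B·BAB·BAB·B·BAB·BAB·BC·BAB·B·BAB·BAB·BAB·B·BAB·BAB·B·BAB·BAB·B·BAB·BAB·BAB·B·BAB
    A ↦ B
    B ↦ BAB
    C ↦ BC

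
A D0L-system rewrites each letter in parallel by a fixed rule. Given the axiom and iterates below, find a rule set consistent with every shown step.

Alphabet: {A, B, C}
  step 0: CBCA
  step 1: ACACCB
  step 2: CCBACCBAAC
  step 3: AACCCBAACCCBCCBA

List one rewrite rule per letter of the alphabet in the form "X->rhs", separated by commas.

A->CCB, B->C, C->A

  step 2 ⇒ step 3: CCBACCBAAC ⇒ A·A·C·CCB·A·A·C·CCB·CCB·A
    A ↦ CCB
    B ↦ C
    C ↦ A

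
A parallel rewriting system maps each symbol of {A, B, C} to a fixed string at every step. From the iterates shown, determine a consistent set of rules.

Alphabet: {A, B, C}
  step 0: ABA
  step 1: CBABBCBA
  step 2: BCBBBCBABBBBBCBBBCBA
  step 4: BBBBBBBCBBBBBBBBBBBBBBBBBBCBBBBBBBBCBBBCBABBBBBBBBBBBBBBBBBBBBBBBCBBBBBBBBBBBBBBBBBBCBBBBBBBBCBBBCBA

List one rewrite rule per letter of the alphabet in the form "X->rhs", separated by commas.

A->CBA, B->BB, C->BCB

  step 1 ⇒ step 2: CBABBCBA ⇒ BCB·BB·CBA·BB·BB·BCB·BB·CBA
    A ↦ CBA
    B ↦ BB
    C ↦ BCB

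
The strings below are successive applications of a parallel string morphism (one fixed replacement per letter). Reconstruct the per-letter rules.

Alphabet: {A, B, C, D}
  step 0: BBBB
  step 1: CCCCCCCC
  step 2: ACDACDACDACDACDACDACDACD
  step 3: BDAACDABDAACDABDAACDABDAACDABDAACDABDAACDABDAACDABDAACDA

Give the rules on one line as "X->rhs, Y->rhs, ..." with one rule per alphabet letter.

A->BDA, B->CC, C->ACD, D->A

  step 2 ⇒ step 3: ACDACDACDACDACDACDACDACD ⇒ BDA·ACD·A·BDA·ACD·A·BDA·ACD·A·BDA·ACD·A·BDA·ACD·A·BDA·ACD·A·BDA·ACD·A·BDA·ACD·A
    A ↦ BDA
    C ↦ ACD
    D ↦ A
  step 0 ⇒ step 1: BBBB ⇒ CC·CC·CC·CC
    B ↦ CC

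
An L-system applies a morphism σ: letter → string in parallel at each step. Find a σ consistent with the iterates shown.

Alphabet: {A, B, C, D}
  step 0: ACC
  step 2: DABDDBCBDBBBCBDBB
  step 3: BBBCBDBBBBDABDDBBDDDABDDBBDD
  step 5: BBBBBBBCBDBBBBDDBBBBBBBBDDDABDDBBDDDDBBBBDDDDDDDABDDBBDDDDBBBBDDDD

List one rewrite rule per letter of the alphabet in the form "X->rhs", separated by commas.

A->BCB, B->D, C->ABD, D->BB

  step 2 ⇒ step 3: DABDDBCBDBBBCBDBB ⇒ BB·BCB·D·BB·BB·D·ABD·D·BB·D·D·D·ABD·D·BB·D·D
    A ↦ BCB
    B ↦ D
    C ↦ ABD
    D ↦ BB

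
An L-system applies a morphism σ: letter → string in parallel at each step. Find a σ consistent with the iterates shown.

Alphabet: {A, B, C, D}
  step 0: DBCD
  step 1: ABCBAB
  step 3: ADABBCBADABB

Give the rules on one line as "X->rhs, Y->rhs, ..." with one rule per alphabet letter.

  step 0 ⇒ step 1: DBCD ⇒ AB·C·B·AB
    B ↦ C
    C ↦ B
    D ↦ AB
    A ↦ AD  (constrained at step 1)

A->AD, B->C, C->B, D->AB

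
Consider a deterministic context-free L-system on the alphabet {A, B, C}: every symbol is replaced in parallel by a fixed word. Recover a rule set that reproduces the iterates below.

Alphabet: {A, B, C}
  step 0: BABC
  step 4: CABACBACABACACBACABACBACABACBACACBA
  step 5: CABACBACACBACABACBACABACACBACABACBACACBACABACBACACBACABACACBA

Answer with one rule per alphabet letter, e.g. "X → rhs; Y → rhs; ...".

  step 4 ⇒ step 5: CABACBACABACACBACABACBACABACBACACBA ⇒ CA·BA·C·BA·CA·C·BA·CA·BA·C·BA·CA·BA·CA·C·BA·CA·BA·C·BA·CA·C·BA·CA·BA·C·BA·CA·C·BA·CA·BA·CA·C·BA
    A ↦ BA
    B ↦ C
    C ↦ CA

A->BA, B->C, C->CA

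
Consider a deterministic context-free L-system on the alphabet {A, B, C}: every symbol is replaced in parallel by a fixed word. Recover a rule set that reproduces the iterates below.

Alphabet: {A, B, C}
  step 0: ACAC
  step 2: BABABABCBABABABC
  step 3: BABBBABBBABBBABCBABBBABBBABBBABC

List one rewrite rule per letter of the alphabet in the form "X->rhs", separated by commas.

A->BB, B->BA, C->BC

  step 2 ⇒ step 3: BABABABCBABABABC ⇒ BA·BB·BA·BB·BA·BB·BA·BC·BA·BB·BA·BB·BA·BB·BA·BC
    A ↦ BB
    B ↦ BA
    C ↦ BC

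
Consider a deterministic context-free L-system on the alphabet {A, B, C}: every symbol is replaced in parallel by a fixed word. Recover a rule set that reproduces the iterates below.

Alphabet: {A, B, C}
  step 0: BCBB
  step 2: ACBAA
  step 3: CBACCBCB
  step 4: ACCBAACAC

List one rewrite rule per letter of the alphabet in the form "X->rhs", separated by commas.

  step 3 ⇒ step 4: CBACCBCB ⇒ A·C·CB·A·A·C·A·C
    A ↦ CB
    B ↦ C
    C ↦ A

A->CB, B->C, C->A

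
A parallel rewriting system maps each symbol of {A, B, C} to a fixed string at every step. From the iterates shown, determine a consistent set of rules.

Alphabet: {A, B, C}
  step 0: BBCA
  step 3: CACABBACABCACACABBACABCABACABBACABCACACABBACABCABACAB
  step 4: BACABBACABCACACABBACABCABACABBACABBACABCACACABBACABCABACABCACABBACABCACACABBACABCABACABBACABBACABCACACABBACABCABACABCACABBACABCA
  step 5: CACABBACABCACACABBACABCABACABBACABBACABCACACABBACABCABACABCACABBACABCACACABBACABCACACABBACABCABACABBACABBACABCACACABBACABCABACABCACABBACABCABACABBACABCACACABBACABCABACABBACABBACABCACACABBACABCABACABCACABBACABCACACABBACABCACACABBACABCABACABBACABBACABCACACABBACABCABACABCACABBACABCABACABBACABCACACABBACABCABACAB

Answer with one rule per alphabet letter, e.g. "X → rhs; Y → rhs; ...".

A->CAB, B->CA, C->BA

  step 4 ⇒ step 5: BACABBACABCACACABBACABCABACABBACABBACABCACACABBACABCABACABCACABBACABCACACABBACABCABACABBACABBACABCACACABBACABCABACABCACABBACABCA ⇒ CA·CAB·BA·CAB·CA·CA·CAB·BA·CAB·CA·BA·CAB·BA·CAB·BA·CAB·CA·CA·CAB·BA·CAB·CA·BA·CAB·CA·CAB·BA·CAB·CA·CA·CAB·BA·CAB·CA·CA·CAB·BA·CAB·CA·BA·CAB·BA·CAB·BA·CAB·CA·CA·CAB·BA·CAB·CA·BA·CAB·CA·CAB·BA·CAB·CA·BA·CAB·BA·CAB·CA·CA·CAB·BA·CAB·CA·BA·CAB·BA·CAB·BA·CAB·CA·CA·CAB·BA·CAB·CA·BA·CAB·CA·CAB·BA·CAB·CA·CA·CAB·BA·CAB·CA·CA·CAB·BA·CAB·CA·BA·CAB·BA·CAB·BA·CAB·CA·CA·CAB·BA·CAB·CA·BA·CAB·CA·CAB·BA·CAB·CA·BA·CAB·BA·CAB·CA·CA·CAB·BA·CAB·CA·BA·CAB
    A ↦ CAB
    B ↦ CA
    C ↦ BA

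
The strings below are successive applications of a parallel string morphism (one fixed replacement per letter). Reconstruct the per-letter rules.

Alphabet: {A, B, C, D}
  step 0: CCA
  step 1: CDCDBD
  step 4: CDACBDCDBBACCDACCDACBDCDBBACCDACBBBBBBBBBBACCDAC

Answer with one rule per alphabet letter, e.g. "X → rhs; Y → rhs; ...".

A->BD, B->BB, C->CD, D->AC

  step 0 ⇒ step 1: CCA ⇒ CD·CD·BD
    A ↦ BD
    C ↦ CD
    B ↦ BB  (constrained at step 1)
    D ↦ AC  (constrained at step 1)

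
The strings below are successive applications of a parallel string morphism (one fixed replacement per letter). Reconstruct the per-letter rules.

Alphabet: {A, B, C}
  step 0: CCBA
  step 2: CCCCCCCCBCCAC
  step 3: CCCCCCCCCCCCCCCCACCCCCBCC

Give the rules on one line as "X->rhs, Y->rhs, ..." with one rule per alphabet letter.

  step 2 ⇒ step 3: CCCCCCCCBCCAC ⇒ CC·CC·CC·CC·CC·CC·CC·CC·AC·CC·CC·B·CC
    A ↦ B
    B ↦ AC
    C ↦ CC

A->B, B->AC, C->CC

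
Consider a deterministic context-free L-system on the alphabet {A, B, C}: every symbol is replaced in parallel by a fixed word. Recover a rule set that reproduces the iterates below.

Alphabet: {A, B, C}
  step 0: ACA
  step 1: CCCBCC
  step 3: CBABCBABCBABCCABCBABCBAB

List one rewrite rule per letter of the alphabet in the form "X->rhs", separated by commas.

A->CC, B->AB, C->CB

  step 0 ⇒ step 1: ACA ⇒ CC·CB·CC
    A ↦ CC
    C ↦ CB
    B ↦ AB  (constrained at step 1)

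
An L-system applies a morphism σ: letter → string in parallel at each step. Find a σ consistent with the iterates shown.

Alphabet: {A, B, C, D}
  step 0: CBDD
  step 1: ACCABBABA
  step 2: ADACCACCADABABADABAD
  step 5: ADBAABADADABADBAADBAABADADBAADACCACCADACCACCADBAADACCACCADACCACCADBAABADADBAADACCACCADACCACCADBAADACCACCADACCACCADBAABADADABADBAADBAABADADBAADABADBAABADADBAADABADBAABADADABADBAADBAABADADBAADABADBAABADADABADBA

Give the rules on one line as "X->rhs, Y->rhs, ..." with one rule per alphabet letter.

  step 1 ⇒ step 2: ACCABBABA ⇒ AD·ACC·ACC·AD·AB·AB·AD·AB·AD
    A ↦ AD
    B ↦ AB
    C ↦ ACC
  step 0 ⇒ step 1: CBDD ⇒ ACC·AB·BA·BA
    D ↦ BA

A->AD, B->AB, C->ACC, D->BA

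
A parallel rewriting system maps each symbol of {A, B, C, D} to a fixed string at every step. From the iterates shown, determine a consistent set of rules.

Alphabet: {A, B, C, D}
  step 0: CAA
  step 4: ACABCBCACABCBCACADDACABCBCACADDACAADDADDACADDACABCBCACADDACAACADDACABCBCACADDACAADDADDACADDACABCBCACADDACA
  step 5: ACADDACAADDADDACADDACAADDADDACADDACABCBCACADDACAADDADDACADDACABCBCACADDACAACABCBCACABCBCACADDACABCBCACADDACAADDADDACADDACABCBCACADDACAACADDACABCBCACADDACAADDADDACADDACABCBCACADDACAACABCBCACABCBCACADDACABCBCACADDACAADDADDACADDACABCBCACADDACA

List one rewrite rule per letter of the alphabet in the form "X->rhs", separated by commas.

  step 4 ⇒ step 5: ACABCBCACABCBCACADDACABCBCACADDACAADDADDACADDACABCBCACADDACAACADDACABCBCACADDACAADDADDACADDACABCBCACADDACA ⇒ ACA·DD·ACA·A·DD·A·DD·ACA·DD·ACA·A·DD·A·DD·ACA·DD·ACA·BC·BC·ACA·DD·ACA·A·DD·A·DD·ACA·DD·ACA·BC·BC·ACA·DD·ACA·ACA·BC·BC·ACA·BC·BC·ACA·DD·ACA·BC·BC·ACA·DD·ACA·A·DD·A·DD·ACA·DD·ACA·BC·BC·ACA·DD·ACA·ACA·DD·ACA·BC·BC·ACA·DD·ACA·A·DD·A·DD·ACA·DD·ACA·BC·BC·ACA·DD·ACA·ACA·BC·BC·ACA·BC·BC·ACA·DD·ACA·BC·BC·ACA·DD·ACA·A·DD·A·DD·ACA·DD·ACA·BC·BC·ACA·DD·ACA
    A ↦ ACA
    B ↦ A
    C ↦ DD
    D ↦ BC

A->ACA, B->A, C->DD, D->BC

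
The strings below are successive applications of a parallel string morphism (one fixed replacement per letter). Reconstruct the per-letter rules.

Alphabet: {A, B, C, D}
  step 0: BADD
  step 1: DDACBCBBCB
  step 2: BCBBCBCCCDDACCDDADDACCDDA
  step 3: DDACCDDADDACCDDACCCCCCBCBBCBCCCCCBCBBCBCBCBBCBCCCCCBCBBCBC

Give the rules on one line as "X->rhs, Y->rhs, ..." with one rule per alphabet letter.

  step 2 ⇒ step 3: BCBBCBCCCDDACCDDADDACCDDA ⇒ DDA·CC·DDA·DDA·CC·DDA·CC·CC·CC·BCB·BCB·C·CC·CC·BCB·BCB·C·BCB·BCB·C·CC·CC·BCB·BCB·C
    A ↦ C
    B ↦ DDA
    C ↦ CC
    D ↦ BCB

A->C, B->DDA, C->CC, D->BCB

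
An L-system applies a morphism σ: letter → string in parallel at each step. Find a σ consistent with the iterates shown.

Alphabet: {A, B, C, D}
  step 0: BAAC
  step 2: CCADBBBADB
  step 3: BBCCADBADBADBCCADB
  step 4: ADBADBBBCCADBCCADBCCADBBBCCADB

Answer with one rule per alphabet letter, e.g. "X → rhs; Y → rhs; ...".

  step 3 ⇒ step 4: BBCCADBADBADBCCADB ⇒ ADB·ADB·B·B·C·C·ADB·C·C·ADB·C·C·ADB·B·B·C·C·ADB
    A ↦ C
    B ↦ ADB
    C ↦ B
    D ↦ C

A->C, B->ADB, C->B, D->C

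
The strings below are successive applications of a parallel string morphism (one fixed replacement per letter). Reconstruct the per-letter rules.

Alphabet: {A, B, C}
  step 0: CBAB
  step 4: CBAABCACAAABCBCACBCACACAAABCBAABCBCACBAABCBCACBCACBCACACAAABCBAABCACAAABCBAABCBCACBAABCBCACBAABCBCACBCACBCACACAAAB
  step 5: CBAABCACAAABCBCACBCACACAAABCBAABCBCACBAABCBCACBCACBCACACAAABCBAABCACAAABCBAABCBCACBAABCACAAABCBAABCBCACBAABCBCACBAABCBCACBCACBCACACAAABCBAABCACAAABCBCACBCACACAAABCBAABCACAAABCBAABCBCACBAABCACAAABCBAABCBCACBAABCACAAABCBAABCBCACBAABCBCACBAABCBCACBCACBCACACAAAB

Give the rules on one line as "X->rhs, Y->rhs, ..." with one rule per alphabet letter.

  step 4 ⇒ step 5: CBAABCACAAABCBCACBCACACAAABCBAABCBCACBAABCBCACBCACBCACACAAABCBAABCACAAABCBAABCBCACBAABCBCACBAABCBCACBCACBCACACAAAB ⇒ CB·AAB·CA·CA·AAB·CB·CA·CB·CA·CA·CA·AAB·CB·AAB·CB·CA·CB·AAB·CB·CA·CB·CA·CB·CA·CA·CA·AAB·CB·AAB·CA·CA·AAB·CB·AAB·CB·CA·CB·AAB·CA·CA·AAB·CB·AAB·CB·CA·CB·AAB·CB·CA·CB·AAB·CB·CA·CB·CA·CB·CA·CA·CA·AAB·CB·AAB·CA·CA·AAB·CB·CA·CB·CA·CA·CA·AAB·CB·AAB·CA·CA·AAB·CB·AAB·CB·CA·CB·AAB·CA·CA·AAB·CB·AAB·CB·CA·CB·AAB·CA·CA·AAB·CB·AAB·CB·CA·CB·AAB·CB·CA·CB·AAB·CB·CA·CB·CA·CB·CA·CA·CA·AAB
    A ↦ CA
    B ↦ AAB
    C ↦ CB

A->CA, B->AAB, C->CB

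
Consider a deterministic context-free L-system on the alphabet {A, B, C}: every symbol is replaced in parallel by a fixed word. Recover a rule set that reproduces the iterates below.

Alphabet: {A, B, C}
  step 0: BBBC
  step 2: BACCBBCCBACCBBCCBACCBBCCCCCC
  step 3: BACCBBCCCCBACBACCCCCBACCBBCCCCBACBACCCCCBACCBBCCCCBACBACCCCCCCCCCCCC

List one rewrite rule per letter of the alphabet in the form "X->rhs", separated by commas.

  step 2 ⇒ step 3: BACCBBCCBACCBBCCBACCBBCCCCCC ⇒ BAC·CBB·CC·CC·BAC·BAC·CC·CC·BAC·CBB·CC·CC·BAC·BAC·CC·CC·BAC·CBB·CC·CC·BAC·BAC·CC·CC·CC·CC·CC·CC
    A ↦ CBB
    B ↦ BAC
    C ↦ CC

A->CBB, B->BAC, C->CC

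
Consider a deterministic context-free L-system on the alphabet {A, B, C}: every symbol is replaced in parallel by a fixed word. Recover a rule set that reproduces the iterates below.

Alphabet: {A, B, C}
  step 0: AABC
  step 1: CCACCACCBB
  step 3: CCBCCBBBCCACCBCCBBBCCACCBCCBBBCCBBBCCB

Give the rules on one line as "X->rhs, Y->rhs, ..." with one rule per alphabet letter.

  step 0 ⇒ step 1: AABC ⇒ CCA·CCA·CCB·B
    A ↦ CCA
    B ↦ CCB
    C ↦ B

A->CCA, B->CCB, C->B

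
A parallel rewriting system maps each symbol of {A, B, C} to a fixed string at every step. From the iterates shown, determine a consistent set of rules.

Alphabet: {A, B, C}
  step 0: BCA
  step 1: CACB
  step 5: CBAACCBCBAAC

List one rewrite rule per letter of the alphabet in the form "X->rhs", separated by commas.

  step 0 ⇒ step 1: BCA ⇒ C·A·CB
    A ↦ CB
    B ↦ C
    C ↦ A

A->CB, B->C, C->A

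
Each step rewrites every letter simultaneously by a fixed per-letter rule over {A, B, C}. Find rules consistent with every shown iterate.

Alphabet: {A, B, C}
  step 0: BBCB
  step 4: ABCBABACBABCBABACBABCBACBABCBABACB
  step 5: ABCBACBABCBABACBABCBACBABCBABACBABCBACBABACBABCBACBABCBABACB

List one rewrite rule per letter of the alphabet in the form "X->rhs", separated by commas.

A->AB, B->CB, C->A

  step 4 ⇒ step 5: ABCBABACBABCBABACBABCBACBABCBABACB ⇒ AB·CB·A·CB·AB·CB·AB·A·CB·AB·CB·A·CB·AB·CB·AB·A·CB·AB·CB·A·CB·AB·A·CB·AB·CB·A·CB·AB·CB·AB·A·CB
    A ↦ AB
    B ↦ CB
    C ↦ A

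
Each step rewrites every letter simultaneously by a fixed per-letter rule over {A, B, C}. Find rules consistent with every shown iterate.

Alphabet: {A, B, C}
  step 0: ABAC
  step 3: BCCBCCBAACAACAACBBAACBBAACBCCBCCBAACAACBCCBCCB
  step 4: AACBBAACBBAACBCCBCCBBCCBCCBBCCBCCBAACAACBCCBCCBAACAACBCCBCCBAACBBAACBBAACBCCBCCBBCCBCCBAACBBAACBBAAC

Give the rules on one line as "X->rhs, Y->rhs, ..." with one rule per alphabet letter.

A->BCC, B->AAC, C->B

  step 3 ⇒ step 4: BCCBCCBAACAACAACBBAACBBAACBCCBCCBAACAACBCCBCCB ⇒ AAC·B·B·AAC·B·B·AAC·BCC·BCC·B·BCC·BCC·B·BCC·BCC·B·AAC·AAC·BCC·BCC·B·AAC·AAC·BCC·BCC·B·AAC·B·B·AAC·B·B·AAC·BCC·BCC·B·BCC·BCC·B·AAC·B·B·AAC·B·B·AAC
    A ↦ BCC
    B ↦ AAC
    C ↦ B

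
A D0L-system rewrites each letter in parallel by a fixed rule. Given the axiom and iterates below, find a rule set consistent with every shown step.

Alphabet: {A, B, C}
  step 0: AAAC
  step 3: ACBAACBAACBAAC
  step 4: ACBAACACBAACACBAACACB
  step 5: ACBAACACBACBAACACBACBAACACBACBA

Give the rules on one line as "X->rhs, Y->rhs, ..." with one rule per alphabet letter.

A->AC, B->A, C->B

  step 4 ⇒ step 5: ACBAACACBAACACBAACACB ⇒ AC·B·A·AC·AC·B·AC·B·A·AC·AC·B·AC·B·A·AC·AC·B·AC·B·A
    A ↦ AC
    B ↦ A
    C ↦ B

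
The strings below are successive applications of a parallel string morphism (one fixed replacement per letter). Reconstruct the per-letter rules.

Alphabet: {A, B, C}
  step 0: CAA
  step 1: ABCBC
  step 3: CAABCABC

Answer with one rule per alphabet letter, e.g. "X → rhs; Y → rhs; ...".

  step 0 ⇒ step 1: CAA ⇒ A·BC·BC
    A ↦ BC
    C ↦ A
    B ↦ C  (constrained at step 1)

A->BC, B->C, C->A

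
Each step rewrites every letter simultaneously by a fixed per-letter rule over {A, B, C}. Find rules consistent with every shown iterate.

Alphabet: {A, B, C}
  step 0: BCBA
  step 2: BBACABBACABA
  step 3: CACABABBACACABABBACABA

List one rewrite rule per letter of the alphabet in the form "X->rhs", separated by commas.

A->BA, B->CA, C->B

  step 2 ⇒ step 3: BBACABBACABA ⇒ CA·CA·BA·B·BA·CA·CA·BA·B·BA·CA·BA
    A ↦ BA
    B ↦ CA
    C ↦ B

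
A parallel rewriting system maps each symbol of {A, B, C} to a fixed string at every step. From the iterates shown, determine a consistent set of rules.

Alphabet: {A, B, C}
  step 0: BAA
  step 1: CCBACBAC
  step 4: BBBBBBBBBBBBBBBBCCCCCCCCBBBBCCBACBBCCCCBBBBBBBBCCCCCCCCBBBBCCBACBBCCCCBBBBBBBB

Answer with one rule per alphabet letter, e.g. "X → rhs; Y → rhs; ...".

A->BAC, B->CC, C->BB

  step 0 ⇒ step 1: BAA ⇒ CC·BAC·BAC
    A ↦ BAC
    B ↦ CC
    C ↦ BB  (constrained at step 1)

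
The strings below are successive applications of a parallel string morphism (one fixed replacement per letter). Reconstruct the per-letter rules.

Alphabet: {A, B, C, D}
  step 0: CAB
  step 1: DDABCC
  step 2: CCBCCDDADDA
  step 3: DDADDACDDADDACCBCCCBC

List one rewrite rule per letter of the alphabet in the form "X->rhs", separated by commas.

A->BC, B->C, C->DDA, D->C

  step 2 ⇒ step 3: CCBCCDDADDA ⇒ DDA·DDA·C·DDA·DDA·C·C·BC·C·C·BC
    A ↦ BC
    B ↦ C
    C ↦ DDA
    D ↦ C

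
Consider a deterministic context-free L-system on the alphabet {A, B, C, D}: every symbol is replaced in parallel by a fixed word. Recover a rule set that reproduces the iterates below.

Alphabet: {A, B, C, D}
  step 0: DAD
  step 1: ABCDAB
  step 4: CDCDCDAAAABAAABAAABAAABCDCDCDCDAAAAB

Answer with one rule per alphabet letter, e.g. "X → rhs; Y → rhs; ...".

A->CD, B->A, C->AA, D->AB

  step 0 ⇒ step 1: DAD ⇒ AB·CD·AB
    A ↦ CD
    D ↦ AB
    B ↦ A  (constrained at step 1)
    C ↦ AA  (constrained at step 1)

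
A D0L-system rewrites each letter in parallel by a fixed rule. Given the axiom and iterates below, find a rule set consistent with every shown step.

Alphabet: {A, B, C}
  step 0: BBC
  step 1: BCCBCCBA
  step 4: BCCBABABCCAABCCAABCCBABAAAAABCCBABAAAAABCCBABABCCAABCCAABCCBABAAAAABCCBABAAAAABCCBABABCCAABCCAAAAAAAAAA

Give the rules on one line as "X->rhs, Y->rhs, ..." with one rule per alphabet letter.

  step 0 ⇒ step 1: BBC ⇒ BCC·BCC·BA
    B ↦ BCC
    C ↦ BA
    A ↦ AA  (constrained at step 1)

A->AA, B->BCC, C->BA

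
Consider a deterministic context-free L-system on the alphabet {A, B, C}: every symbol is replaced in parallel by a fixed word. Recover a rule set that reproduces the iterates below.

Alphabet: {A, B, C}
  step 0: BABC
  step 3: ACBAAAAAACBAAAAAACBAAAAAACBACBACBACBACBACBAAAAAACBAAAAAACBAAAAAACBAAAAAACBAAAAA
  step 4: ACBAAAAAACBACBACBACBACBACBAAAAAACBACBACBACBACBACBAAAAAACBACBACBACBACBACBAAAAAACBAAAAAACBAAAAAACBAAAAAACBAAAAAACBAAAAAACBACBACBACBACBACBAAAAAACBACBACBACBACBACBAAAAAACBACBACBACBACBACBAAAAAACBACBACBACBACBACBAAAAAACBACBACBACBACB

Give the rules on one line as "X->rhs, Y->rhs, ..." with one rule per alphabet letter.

  step 3 ⇒ step 4: ACBAAAAAACBAAAAAACBAAAAAACBACBACBACBACBACBAAAAAACBAAAAAACBAAAAAACBAAAAAACBAAAAA ⇒ ACB·AAA·AA·ACB·ACB·ACB·ACB·ACB·ACB·AAA·AA·ACB·ACB·ACB·ACB·ACB·ACB·AAA·AA·ACB·ACB·ACB·ACB·ACB·ACB·AAA·AA·ACB·AAA·AA·ACB·AAA·AA·ACB·AAA·AA·ACB·AAA·AA·ACB·AAA·AA·ACB·ACB·ACB·ACB·ACB·ACB·AAA·AA·ACB·ACB·ACB·ACB·ACB·ACB·AAA·AA·ACB·ACB·ACB·ACB·ACB·ACB·AAA·AA·ACB·ACB·ACB·ACB·ACB·ACB·AAA·AA·ACB·ACB·ACB·ACB·ACB
    A ↦ ACB
    B ↦ AA
    C ↦ AAA

A->ACB, B->AA, C->AAA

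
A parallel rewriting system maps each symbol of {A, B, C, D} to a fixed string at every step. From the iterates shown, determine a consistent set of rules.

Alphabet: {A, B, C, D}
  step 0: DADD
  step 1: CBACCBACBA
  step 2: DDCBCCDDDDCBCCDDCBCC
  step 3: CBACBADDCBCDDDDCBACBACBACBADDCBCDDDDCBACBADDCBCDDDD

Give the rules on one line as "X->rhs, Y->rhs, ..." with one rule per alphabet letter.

A->C, B->CBC, C->DD, D->CBA

  step 2 ⇒ step 3: DDCBCCDDDDCBCCDDCBCC ⇒ CBA·CBA·DD·CBC·DD·DD·CBA·CBA·CBA·CBA·DD·CBC·DD·DD·CBA·CBA·DD·CBC·DD·DD
    B ↦ CBC
    C ↦ DD
    D ↦ CBA
  step 0 ⇒ step 1: DADD ⇒ CBA·C·CBA·CBA
    A ↦ C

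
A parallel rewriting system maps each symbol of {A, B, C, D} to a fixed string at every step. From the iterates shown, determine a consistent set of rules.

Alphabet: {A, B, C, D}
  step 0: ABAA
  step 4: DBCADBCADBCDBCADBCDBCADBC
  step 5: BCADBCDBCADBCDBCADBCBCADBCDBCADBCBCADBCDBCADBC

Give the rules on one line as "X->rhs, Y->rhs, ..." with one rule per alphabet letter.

A->D, B->A, C->DBC, D->BC

  step 4 ⇒ step 5: DBCADBCADBCDBCADBCDBCADBC ⇒ BC·A·DBC·D·BC·A·DBC·D·BC·A·DBC·BC·A·DBC·D·BC·A·DBC·BC·A·DBC·D·BC·A·DBC
    A ↦ D
    B ↦ A
    C ↦ DBC
    D ↦ BC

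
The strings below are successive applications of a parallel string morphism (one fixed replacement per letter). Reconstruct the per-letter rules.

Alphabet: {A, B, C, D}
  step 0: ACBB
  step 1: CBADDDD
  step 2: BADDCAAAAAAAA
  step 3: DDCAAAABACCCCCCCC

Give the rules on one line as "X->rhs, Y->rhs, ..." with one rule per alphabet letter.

A->C, B->DD, C->BA, D->AA

  step 2 ⇒ step 3: BADDCAAAAAAAA ⇒ DD·C·AA·AA·BA·C·C·C·C·C·C·C·C
    A ↦ C
    B ↦ DD
    C ↦ BA
    D ↦ AA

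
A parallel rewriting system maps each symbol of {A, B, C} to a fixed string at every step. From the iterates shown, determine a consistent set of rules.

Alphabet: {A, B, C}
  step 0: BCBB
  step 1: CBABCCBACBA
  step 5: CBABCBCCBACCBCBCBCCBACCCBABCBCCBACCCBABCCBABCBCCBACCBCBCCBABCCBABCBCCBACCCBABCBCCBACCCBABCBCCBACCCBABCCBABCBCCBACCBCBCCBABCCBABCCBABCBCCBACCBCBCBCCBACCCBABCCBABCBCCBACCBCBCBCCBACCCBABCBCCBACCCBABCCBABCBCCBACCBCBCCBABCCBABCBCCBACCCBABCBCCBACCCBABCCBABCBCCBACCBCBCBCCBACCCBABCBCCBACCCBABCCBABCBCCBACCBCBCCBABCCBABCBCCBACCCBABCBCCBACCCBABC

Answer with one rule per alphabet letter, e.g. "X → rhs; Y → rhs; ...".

  step 0 ⇒ step 1: BCBB ⇒ CBA·BC·CBA·CBA
    B ↦ CBA
    C ↦ BC
    A ↦ CC  (constrained at step 1)

A->CC, B->CBA, C->BC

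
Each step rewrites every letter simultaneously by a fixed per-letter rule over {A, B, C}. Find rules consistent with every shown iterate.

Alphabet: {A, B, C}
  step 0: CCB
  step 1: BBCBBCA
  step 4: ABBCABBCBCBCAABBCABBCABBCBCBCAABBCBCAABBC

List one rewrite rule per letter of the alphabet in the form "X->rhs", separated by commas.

  step 0 ⇒ step 1: CCB ⇒ BBC·BBC·A
    B ↦ A
    C ↦ BBC
    A ↦ BC  (constrained at step 1)

A->BC, B->A, C->BBC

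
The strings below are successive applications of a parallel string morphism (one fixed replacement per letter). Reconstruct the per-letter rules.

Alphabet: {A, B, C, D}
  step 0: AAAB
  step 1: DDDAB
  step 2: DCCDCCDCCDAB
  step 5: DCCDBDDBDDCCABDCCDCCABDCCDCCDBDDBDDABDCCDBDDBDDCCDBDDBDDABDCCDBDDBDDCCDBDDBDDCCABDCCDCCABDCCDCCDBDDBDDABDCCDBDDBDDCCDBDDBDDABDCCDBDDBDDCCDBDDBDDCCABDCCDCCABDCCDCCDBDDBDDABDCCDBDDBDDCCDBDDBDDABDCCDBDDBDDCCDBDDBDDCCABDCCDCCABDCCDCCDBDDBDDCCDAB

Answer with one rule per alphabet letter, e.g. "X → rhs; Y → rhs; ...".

A->D, B->AB, C->DBD, D->DCC

  step 1 ⇒ step 2: DDDAB ⇒ DCC·DCC·DCC·D·AB
    A ↦ D
    B ↦ AB
    D ↦ DCC
    C ↦ DBD  (constrained at step 2)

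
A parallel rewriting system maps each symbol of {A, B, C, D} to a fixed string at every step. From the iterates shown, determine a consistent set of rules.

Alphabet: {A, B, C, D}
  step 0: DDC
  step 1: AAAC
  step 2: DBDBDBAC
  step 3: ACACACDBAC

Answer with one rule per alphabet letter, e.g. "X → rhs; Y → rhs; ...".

  step 2 ⇒ step 3: DBDBDBAC ⇒ A·C·A·C·A·C·DB·AC
    A ↦ DB
    B ↦ C
    C ↦ AC
    D ↦ A

A->DB, B->C, C->AC, D->A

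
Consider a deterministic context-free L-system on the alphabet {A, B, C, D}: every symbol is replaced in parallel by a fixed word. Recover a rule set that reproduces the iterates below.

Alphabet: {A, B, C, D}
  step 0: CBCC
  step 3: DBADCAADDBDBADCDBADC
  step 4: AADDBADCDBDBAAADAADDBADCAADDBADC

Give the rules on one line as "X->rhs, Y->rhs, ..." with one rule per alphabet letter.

  step 3 ⇒ step 4: DBADCAADDBDBADCDBADC ⇒ A·AD·DB·A·DC·DB·DB·A·A·AD·A·AD·DB·A·DC·A·AD·DB·A·DC
    A ↦ DB
    B ↦ AD
    C ↦ DC
    D ↦ A

A->DB, B->AD, C->DC, D->A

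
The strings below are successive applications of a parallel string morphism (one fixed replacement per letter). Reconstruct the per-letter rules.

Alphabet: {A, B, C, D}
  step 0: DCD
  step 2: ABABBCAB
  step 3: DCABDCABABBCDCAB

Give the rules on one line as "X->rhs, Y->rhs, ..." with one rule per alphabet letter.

A->DC, B->AB, C->BC, D->B

  step 2 ⇒ step 3: ABABBCAB ⇒ DC·AB·DC·AB·AB·BC·DC·AB
    A ↦ DC
    B ↦ AB
    C ↦ BC
    D ↦ B  (constrained at step 0)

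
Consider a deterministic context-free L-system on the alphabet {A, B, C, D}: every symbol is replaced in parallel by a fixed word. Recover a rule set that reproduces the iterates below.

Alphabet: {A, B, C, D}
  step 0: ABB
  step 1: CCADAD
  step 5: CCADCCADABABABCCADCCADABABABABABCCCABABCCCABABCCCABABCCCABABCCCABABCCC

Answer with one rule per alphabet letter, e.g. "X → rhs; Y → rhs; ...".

A->CC, B->AD, C->AB, D->C

  step 0 ⇒ step 1: ABB ⇒ CC·AD·AD
    A ↦ CC
    B ↦ AD
    C ↦ AB  (constrained at step 1)
    D ↦ C  (constrained at step 1)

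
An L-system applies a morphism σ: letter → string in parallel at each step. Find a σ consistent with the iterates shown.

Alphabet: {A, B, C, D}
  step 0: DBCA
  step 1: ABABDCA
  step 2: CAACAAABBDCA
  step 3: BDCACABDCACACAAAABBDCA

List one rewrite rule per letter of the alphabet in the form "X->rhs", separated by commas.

  step 2 ⇒ step 3: CAACAAABBDCA ⇒ BD·CA·CA·BD·CA·CA·CA·A·A·AB·BD·CA
    A ↦ CA
    B ↦ A
    C ↦ BD
    D ↦ AB

A->CA, B->A, C->BD, D->AB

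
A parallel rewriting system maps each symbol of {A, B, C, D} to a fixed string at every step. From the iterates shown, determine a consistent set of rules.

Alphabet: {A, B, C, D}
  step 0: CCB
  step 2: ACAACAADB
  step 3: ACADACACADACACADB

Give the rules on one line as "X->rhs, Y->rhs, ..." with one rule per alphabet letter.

  step 2 ⇒ step 3: ACAACAADB ⇒ AC·AD·AC·AC·AD·AC·AC·A·DB
    A ↦ AC
    B ↦ DB
    C ↦ AD
    D ↦ A

A->AC, B->DB, C->AD, D->A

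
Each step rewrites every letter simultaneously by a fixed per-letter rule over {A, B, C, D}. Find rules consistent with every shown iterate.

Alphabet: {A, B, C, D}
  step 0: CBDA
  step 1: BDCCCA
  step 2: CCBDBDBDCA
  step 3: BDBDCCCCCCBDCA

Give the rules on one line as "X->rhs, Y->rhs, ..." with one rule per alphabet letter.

  step 2 ⇒ step 3: CCBDBDBDCA ⇒ BD·BD·C·C·C·C·C·C·BD·CA
    A ↦ CA
    B ↦ C
    C ↦ BD
    D ↦ C

A->CA, B->C, C->BD, D->C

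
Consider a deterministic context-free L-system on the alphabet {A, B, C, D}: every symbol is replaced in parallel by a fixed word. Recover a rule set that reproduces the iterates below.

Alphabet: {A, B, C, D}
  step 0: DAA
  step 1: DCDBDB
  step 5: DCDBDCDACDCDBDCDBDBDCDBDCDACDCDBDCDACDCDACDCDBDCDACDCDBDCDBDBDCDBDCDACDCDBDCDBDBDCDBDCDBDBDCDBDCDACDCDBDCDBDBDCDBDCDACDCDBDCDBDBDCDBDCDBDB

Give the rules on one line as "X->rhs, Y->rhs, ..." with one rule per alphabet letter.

A->DB, B->DAC, C->DB, D->DC

  step 0 ⇒ step 1: DAA ⇒ DC·DB·DB
    A ↦ DB
    D ↦ DC
    B ↦ DAC  (constrained at step 1)
    C ↦ DB  (constrained at step 1)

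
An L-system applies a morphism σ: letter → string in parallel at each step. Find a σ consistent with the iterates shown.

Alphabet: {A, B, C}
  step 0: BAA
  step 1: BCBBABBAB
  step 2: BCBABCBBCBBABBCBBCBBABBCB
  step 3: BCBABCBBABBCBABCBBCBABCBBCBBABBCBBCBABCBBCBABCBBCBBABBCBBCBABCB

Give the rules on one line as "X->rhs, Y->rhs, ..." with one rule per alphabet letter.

A->BAB, B->BCB, C->A

  step 2 ⇒ step 3: BCBABCBBCBBABBCBBCBBABBCB ⇒ BCB·A·BCB·BAB·BCB·A·BCB·BCB·A·BCB·BCB·BAB·BCB·BCB·A·BCB·BCB·A·BCB·BCB·BAB·BCB·BCB·A·BCB
    A ↦ BAB
    B ↦ BCB
    C ↦ A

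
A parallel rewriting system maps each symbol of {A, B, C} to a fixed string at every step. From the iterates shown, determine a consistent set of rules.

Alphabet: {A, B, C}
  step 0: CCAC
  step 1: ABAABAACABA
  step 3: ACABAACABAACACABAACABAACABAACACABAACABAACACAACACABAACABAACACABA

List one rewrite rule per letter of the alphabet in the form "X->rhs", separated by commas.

A->AC, B->ACA, C->ABA

  step 0 ⇒ step 1: CCAC ⇒ ABA·ABA·AC·ABA
    A ↦ AC
    C ↦ ABA
    B ↦ ACA  (constrained at step 1)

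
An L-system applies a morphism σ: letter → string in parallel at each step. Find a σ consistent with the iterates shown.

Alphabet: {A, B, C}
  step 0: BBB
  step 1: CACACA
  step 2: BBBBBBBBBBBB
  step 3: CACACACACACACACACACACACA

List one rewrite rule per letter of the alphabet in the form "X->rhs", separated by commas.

A->BB, B->CA, C->BB

  step 2 ⇒ step 3: BBBBBBBBBBBB ⇒ CA·CA·CA·CA·CA·CA·CA·CA·CA·CA·CA·CA
    B ↦ CA
  step 1 ⇒ step 2: CACACA ⇒ BB·BB·BB·BB·BB·BB
    A ↦ BB
  step 1 ⇒ step 2: CACACA ⇒ BB·BB·BB·BB·BB·BB
    C ↦ BB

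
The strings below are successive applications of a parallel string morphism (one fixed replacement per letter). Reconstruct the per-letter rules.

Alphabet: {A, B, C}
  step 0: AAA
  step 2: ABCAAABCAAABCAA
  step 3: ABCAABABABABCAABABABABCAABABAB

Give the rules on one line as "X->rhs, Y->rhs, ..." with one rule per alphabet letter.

A->AB, B->CAA, C->B

  step 2 ⇒ step 3: ABCAAABCAAABCAA ⇒ AB·CAA·B·AB·AB·AB·CAA·B·AB·AB·AB·CAA·B·AB·AB
    A ↦ AB
    B ↦ CAA
    C ↦ B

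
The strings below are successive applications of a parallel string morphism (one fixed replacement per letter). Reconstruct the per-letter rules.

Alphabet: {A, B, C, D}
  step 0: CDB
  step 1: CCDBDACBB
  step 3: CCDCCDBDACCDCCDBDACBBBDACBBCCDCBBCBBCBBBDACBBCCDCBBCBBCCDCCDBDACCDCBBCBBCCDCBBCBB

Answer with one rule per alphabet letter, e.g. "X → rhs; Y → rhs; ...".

A->CBB, B->CBB, C->CCD, D->BDA

  step 0 ⇒ step 1: CDB ⇒ CCD·BDA·CBB
    B ↦ CBB
    C ↦ CCD
    D ↦ BDA
    A ↦ CBB  (constrained at step 1)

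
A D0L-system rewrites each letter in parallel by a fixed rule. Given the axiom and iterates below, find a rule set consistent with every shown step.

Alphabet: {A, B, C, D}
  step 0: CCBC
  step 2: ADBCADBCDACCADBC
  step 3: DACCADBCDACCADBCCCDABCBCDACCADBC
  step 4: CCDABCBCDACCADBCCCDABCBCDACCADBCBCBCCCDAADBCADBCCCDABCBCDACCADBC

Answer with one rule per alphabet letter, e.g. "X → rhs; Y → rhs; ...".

  step 3 ⇒ step 4: DACCADBCDACCADBCCCDABCBCDACCADBC ⇒ CC·DA·BC·BC·DA·CC·AD·BC·CC·DA·BC·BC·DA·CC·AD·BC·BC·BC·CC·DA·AD·BC·AD·BC·CC·DA·BC·BC·DA·CC·AD·BC
    A ↦ DA
    B ↦ AD
    C ↦ BC
    D ↦ CC

A->DA, B->AD, C->BC, D->CC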